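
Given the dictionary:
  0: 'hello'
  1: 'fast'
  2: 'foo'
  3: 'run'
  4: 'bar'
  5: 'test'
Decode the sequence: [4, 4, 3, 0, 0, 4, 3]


Look up each index in the dictionary:
  4 -> 'bar'
  4 -> 'bar'
  3 -> 'run'
  0 -> 'hello'
  0 -> 'hello'
  4 -> 'bar'
  3 -> 'run'

Decoded: "bar bar run hello hello bar run"


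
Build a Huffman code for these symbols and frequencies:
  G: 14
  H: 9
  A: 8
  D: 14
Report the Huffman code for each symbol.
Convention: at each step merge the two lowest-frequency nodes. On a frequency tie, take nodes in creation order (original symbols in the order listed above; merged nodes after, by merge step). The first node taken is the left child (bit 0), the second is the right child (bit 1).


Huffman tree construction:
Step 1: Merge A(8) + H(9) = 17
Step 2: Merge G(14) + D(14) = 28
Step 3: Merge (A+H)(17) + (G+D)(28) = 45
Read each symbol's code off the tree from the root (left child = 0, right child = 1).

Codes:
  G: 10 (length 2)
  H: 01 (length 2)
  A: 00 (length 2)
  D: 11 (length 2)
Average code length: 90/45 = 2.0000 bits/symbol


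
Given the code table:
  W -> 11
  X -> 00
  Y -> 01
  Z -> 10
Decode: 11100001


Decoding:
11 -> W
10 -> Z
00 -> X
01 -> Y


Result: WZXY


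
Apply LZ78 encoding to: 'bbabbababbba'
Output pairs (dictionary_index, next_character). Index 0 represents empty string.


LZ78 encoding steps:
Dictionary: {0: ''}
Step 1: w='' (idx 0), next='b' -> output (0, 'b'), add 'b' as idx 1
Step 2: w='b' (idx 1), next='a' -> output (1, 'a'), add 'ba' as idx 2
Step 3: w='b' (idx 1), next='b' -> output (1, 'b'), add 'bb' as idx 3
Step 4: w='' (idx 0), next='a' -> output (0, 'a'), add 'a' as idx 4
Step 5: w='ba' (idx 2), next='b' -> output (2, 'b'), add 'bab' as idx 5
Step 6: w='bb' (idx 3), next='a' -> output (3, 'a'), add 'bba' as idx 6


Encoded: [(0, 'b'), (1, 'a'), (1, 'b'), (0, 'a'), (2, 'b'), (3, 'a')]


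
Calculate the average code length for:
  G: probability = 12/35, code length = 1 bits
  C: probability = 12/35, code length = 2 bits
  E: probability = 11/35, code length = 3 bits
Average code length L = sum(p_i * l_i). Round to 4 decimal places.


Weighted contributions p_i * l_i:
  G: (12/35) * 1 = 12/35
  C: (12/35) * 2 = 24/35
  E: (11/35) * 3 = 33/35
Sum = (12 + 24 + 33)/35 = 69/35

L = 69/35 = 1.9714 bits/symbol


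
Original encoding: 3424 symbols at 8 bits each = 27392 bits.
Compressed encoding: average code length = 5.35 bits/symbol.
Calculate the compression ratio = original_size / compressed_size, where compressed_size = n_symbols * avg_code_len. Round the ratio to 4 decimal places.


original_size = n_symbols * orig_bits = 3424 * 8 = 27392 bits
compressed_size = n_symbols * avg_code_len = 3424 * 5.35 = 18318.4 bits
ratio = original_size / compressed_size = 27392 / 18318.4 = 1.4953

Compression ratio = 1.4953


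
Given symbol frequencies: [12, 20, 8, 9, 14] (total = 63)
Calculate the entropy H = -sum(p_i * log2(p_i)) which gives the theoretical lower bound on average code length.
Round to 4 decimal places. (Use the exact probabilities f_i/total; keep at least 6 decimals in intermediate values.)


Per-symbol terms -p_i * log2(p_i) with p_i = f_i/63:
  p = 12/63 = 0.190476: log2(p) = -2.392317, -p*log2(p) = 0.455680
  p = 20/63 = 0.317460: log2(p) = -1.655352, -p*log2(p) = 0.525509
  p = 8/63 = 0.126984: log2(p) = -2.977280, -p*log2(p) = 0.378067
  p = 9/63 = 0.142857: log2(p) = -2.807355, -p*log2(p) = 0.401051
  p = 14/63 = 0.222222: log2(p) = -2.169925, -p*log2(p) = 0.482206
H = 0.455680 + 0.525509 + 0.378067 + 0.401051 + 0.482206 = 2.242513

H = 2.2425 bits/symbol


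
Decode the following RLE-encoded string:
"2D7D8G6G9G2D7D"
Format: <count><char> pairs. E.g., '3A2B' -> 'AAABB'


Expanding each <count><char> pair:
  2D -> 'DD'
  7D -> 'DDDDDDD'
  8G -> 'GGGGGGGG'
  6G -> 'GGGGGG'
  9G -> 'GGGGGGGGG'
  2D -> 'DD'
  7D -> 'DDDDDDD'

Decoded = DDDDDDDDDGGGGGGGGGGGGGGGGGGGGGGGDDDDDDDDD


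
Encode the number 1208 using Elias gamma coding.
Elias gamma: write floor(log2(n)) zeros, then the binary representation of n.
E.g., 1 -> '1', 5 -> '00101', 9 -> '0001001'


num_bits = floor(log2(1208)) + 1 = 11
leading_zeros = num_bits - 1 = 10
binary(1208) = 10010111000

Elias gamma(1208) = '0000000000' + '10010111000' = 000000000010010111000 (21 bits)


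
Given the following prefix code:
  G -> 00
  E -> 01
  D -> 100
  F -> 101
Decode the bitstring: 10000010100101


Decoding step by step:
Bits 100 -> D
Bits 00 -> G
Bits 01 -> E
Bits 01 -> E
Bits 00 -> G
Bits 101 -> F


Decoded message: DGEEGF


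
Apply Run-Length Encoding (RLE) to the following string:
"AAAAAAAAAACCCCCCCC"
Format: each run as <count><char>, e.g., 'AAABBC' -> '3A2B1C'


Scanning runs left to right:
  i=0: run of 'A' x 10 -> '10A'
  i=10: run of 'C' x 8 -> '8C'

RLE = 10A8C


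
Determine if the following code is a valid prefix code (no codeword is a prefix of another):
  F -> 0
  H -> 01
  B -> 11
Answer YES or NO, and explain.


Checking each pair (does one codeword prefix another?):
  F='0' vs H='01': prefix -- VIOLATION

NO -- this is NOT a valid prefix code. F (0) is a prefix of H (01).


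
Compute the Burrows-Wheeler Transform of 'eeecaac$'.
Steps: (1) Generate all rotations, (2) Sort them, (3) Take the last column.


Rotations (sorted):
  0: $eeecaac -> last char: c
  1: aac$eeec -> last char: c
  2: ac$eeeca -> last char: a
  3: c$eeecaa -> last char: a
  4: caac$eee -> last char: e
  5: ecaac$ee -> last char: e
  6: eecaac$e -> last char: e
  7: eeecaac$ -> last char: $


BWT = ccaaeee$


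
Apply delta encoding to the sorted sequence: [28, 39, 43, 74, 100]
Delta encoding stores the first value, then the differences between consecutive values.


First value: 28
Deltas:
  39 - 28 = 11
  43 - 39 = 4
  74 - 43 = 31
  100 - 74 = 26


Delta encoded: [28, 11, 4, 31, 26]


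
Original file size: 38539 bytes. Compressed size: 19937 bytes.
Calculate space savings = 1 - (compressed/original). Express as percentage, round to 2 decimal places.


ratio = compressed/original = 19937/38539 = 0.51732
savings = 1 - ratio = 1 - 0.51732 = 0.48268
as a percentage: 0.48268 * 100 = 48.27%

Space savings = 1 - 19937/38539 = 48.27%


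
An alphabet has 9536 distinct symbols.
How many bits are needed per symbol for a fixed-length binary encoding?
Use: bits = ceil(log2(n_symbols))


log2(9536) = 13.2192
Bracket: 2^13 = 8192 < 9536 <= 2^14 = 16384
So ceil(log2(9536)) = 14

bits = ceil(log2(9536)) = ceil(13.2192) = 14 bits


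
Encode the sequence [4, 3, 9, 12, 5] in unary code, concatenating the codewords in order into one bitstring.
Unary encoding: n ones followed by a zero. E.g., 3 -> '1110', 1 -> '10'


Encode each number as n ones followed by a terminating 0:
  4 -> 11110 (5 bits)
  3 -> 1110 (4 bits)
  9 -> 1111111110 (10 bits)
  12 -> 1111111111110 (13 bits)
  5 -> 111110 (6 bits)
Total length = 5 + 4 + 10 + 13 + 6 = 38 bits.

Unary([4, 3, 9, 12, 5]) = 11110111011111111101111111111110111110 (38 bits)


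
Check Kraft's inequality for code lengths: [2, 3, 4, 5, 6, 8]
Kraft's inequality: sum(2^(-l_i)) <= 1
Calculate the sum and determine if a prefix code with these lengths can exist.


Sum = 2^(-2) + 2^(-3) + 2^(-4) + 2^(-5) + 2^(-6) + 2^(-8)
    = 0.25 + 0.125 + 0.0625 + 0.03125 + 0.015625 + 0.00390625
    = 125/256 = 0.48828125
Since 0.48828125 <= 1, Kraft's inequality IS satisfied.
A prefix code with these lengths CAN exist.

Kraft sum = 0.48828125. Satisfied.


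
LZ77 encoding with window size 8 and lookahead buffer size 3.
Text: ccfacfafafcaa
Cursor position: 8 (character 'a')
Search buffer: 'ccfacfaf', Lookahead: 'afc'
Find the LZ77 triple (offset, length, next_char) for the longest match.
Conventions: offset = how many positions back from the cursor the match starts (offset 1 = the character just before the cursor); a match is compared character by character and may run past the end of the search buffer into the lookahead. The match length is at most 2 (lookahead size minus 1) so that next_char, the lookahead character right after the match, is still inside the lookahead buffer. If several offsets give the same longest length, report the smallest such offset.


Try each offset into the search buffer:
  offset=1 (pos 7, char 'f'): match length 0
  offset=2 (pos 6, char 'a'): match length 2
  offset=3 (pos 5, char 'f'): match length 0
  offset=4 (pos 4, char 'c'): match length 0
  offset=5 (pos 3, char 'a'): match length 1
  offset=6 (pos 2, char 'f'): match length 0
  offset=7 (pos 1, char 'c'): match length 0
  offset=8 (pos 0, char 'c'): match length 0
Longest match has length 2 at offset 2.
next_char = character at position 8 + 2 = 10 -> 'c'

Best match: offset=2, length=2 (matching 'af' starting at position 6)
LZ77 triple: (2, 2, 'c')


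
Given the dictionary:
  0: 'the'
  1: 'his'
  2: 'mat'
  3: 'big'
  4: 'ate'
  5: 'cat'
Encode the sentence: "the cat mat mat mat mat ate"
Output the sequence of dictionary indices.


Look up each word in the dictionary:
  'the' -> 0
  'cat' -> 5
  'mat' -> 2
  'mat' -> 2
  'mat' -> 2
  'mat' -> 2
  'ate' -> 4

Encoded: [0, 5, 2, 2, 2, 2, 4]


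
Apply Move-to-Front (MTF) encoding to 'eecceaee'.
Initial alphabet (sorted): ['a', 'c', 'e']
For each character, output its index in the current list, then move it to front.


MTF encoding:
'e': index 2 in ['a', 'c', 'e'] -> ['e', 'a', 'c']
'e': index 0 in ['e', 'a', 'c'] -> ['e', 'a', 'c']
'c': index 2 in ['e', 'a', 'c'] -> ['c', 'e', 'a']
'c': index 0 in ['c', 'e', 'a'] -> ['c', 'e', 'a']
'e': index 1 in ['c', 'e', 'a'] -> ['e', 'c', 'a']
'a': index 2 in ['e', 'c', 'a'] -> ['a', 'e', 'c']
'e': index 1 in ['a', 'e', 'c'] -> ['e', 'a', 'c']
'e': index 0 in ['e', 'a', 'c'] -> ['e', 'a', 'c']


Output: [2, 0, 2, 0, 1, 2, 1, 0]


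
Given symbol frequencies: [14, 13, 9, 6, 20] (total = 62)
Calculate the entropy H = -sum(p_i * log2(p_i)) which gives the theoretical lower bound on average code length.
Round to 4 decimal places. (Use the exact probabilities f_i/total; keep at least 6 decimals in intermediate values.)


Per-symbol terms -p_i * log2(p_i) with p_i = f_i/62:
  p = 14/62 = 0.225806: log2(p) = -2.146841, -p*log2(p) = 0.484771
  p = 13/62 = 0.209677: log2(p) = -2.253757, -p*log2(p) = 0.472562
  p = 9/62 = 0.145161: log2(p) = -2.784271, -p*log2(p) = 0.404168
  p = 6/62 = 0.096774: log2(p) = -3.369234, -p*log2(p) = 0.326055
  p = 20/62 = 0.322581: log2(p) = -1.632268, -p*log2(p) = 0.526538
H = 0.484771 + 0.472562 + 0.404168 + 0.326055 + 0.526538 = 2.214094

H = 2.2141 bits/symbol


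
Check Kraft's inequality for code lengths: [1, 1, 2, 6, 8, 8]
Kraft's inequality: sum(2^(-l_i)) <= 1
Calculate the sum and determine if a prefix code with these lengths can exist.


Sum = 2^(-1) + 2^(-1) + 2^(-2) + 2^(-6) + 2^(-8) + 2^(-8)
    = 0.5 + 0.5 + 0.25 + 0.015625 + 0.00390625 + 0.00390625
    = 326/256 = 1.2734375
Since 1.2734375 > 1, Kraft's inequality is NOT satisfied.
A prefix code with these lengths CANNOT exist.

Kraft sum = 1.2734375. Not satisfied.


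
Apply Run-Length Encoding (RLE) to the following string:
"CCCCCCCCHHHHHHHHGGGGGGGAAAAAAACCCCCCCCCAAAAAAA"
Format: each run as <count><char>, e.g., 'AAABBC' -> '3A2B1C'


Scanning runs left to right:
  i=0: run of 'C' x 8 -> '8C'
  i=8: run of 'H' x 8 -> '8H'
  i=16: run of 'G' x 7 -> '7G'
  i=23: run of 'A' x 7 -> '7A'
  i=30: run of 'C' x 9 -> '9C'
  i=39: run of 'A' x 7 -> '7A'

RLE = 8C8H7G7A9C7A


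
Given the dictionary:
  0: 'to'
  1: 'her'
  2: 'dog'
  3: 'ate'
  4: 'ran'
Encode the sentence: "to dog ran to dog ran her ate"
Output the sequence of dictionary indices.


Look up each word in the dictionary:
  'to' -> 0
  'dog' -> 2
  'ran' -> 4
  'to' -> 0
  'dog' -> 2
  'ran' -> 4
  'her' -> 1
  'ate' -> 3

Encoded: [0, 2, 4, 0, 2, 4, 1, 3]


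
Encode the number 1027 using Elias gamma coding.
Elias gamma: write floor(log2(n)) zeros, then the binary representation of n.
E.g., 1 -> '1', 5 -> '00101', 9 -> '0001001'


num_bits = floor(log2(1027)) + 1 = 11
leading_zeros = num_bits - 1 = 10
binary(1027) = 10000000011

Elias gamma(1027) = '0000000000' + '10000000011' = 000000000010000000011 (21 bits)


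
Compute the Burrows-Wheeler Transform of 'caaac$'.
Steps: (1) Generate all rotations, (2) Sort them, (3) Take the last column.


Rotations (sorted):
  0: $caaac -> last char: c
  1: aaac$c -> last char: c
  2: aac$ca -> last char: a
  3: ac$caa -> last char: a
  4: c$caaa -> last char: a
  5: caaac$ -> last char: $


BWT = ccaaa$


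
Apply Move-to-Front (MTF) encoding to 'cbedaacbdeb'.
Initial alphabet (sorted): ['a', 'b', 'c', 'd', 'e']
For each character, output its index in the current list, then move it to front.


MTF encoding:
'c': index 2 in ['a', 'b', 'c', 'd', 'e'] -> ['c', 'a', 'b', 'd', 'e']
'b': index 2 in ['c', 'a', 'b', 'd', 'e'] -> ['b', 'c', 'a', 'd', 'e']
'e': index 4 in ['b', 'c', 'a', 'd', 'e'] -> ['e', 'b', 'c', 'a', 'd']
'd': index 4 in ['e', 'b', 'c', 'a', 'd'] -> ['d', 'e', 'b', 'c', 'a']
'a': index 4 in ['d', 'e', 'b', 'c', 'a'] -> ['a', 'd', 'e', 'b', 'c']
'a': index 0 in ['a', 'd', 'e', 'b', 'c'] -> ['a', 'd', 'e', 'b', 'c']
'c': index 4 in ['a', 'd', 'e', 'b', 'c'] -> ['c', 'a', 'd', 'e', 'b']
'b': index 4 in ['c', 'a', 'd', 'e', 'b'] -> ['b', 'c', 'a', 'd', 'e']
'd': index 3 in ['b', 'c', 'a', 'd', 'e'] -> ['d', 'b', 'c', 'a', 'e']
'e': index 4 in ['d', 'b', 'c', 'a', 'e'] -> ['e', 'd', 'b', 'c', 'a']
'b': index 2 in ['e', 'd', 'b', 'c', 'a'] -> ['b', 'e', 'd', 'c', 'a']


Output: [2, 2, 4, 4, 4, 0, 4, 4, 3, 4, 2]


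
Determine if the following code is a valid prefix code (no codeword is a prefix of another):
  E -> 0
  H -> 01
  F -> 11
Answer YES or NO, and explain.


Checking each pair (does one codeword prefix another?):
  E='0' vs H='01': prefix -- VIOLATION

NO -- this is NOT a valid prefix code. E (0) is a prefix of H (01).


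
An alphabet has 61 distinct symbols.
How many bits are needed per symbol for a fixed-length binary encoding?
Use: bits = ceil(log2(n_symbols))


log2(61) = 5.9307
Bracket: 2^5 = 32 < 61 <= 2^6 = 64
So ceil(log2(61)) = 6

bits = ceil(log2(61)) = ceil(5.9307) = 6 bits


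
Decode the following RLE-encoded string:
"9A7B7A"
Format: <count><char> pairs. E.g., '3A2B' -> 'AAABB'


Expanding each <count><char> pair:
  9A -> 'AAAAAAAAA'
  7B -> 'BBBBBBB'
  7A -> 'AAAAAAA'

Decoded = AAAAAAAAABBBBBBBAAAAAAA


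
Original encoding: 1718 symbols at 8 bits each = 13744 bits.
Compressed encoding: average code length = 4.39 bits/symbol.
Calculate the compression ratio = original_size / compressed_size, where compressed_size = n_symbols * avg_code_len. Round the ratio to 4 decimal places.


original_size = n_symbols * orig_bits = 1718 * 8 = 13744 bits
compressed_size = n_symbols * avg_code_len = 1718 * 4.39 = 7542.02 bits
ratio = original_size / compressed_size = 13744 / 7542.02 = 1.8223

Compression ratio = 1.8223


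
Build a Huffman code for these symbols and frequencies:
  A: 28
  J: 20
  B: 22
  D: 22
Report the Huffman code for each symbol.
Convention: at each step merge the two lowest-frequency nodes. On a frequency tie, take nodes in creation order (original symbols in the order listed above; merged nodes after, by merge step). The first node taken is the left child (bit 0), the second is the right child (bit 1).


Huffman tree construction:
Step 1: Merge J(20) + B(22) = 42
Step 2: Merge D(22) + A(28) = 50
Step 3: Merge (J+B)(42) + (D+A)(50) = 92
Read each symbol's code off the tree from the root (left child = 0, right child = 1).

Codes:
  A: 11 (length 2)
  J: 00 (length 2)
  B: 01 (length 2)
  D: 10 (length 2)
Average code length: 184/92 = 2.0000 bits/symbol


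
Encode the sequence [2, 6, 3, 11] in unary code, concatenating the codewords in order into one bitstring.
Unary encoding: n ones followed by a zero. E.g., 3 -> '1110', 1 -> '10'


Encode each number as n ones followed by a terminating 0:
  2 -> 110 (3 bits)
  6 -> 1111110 (7 bits)
  3 -> 1110 (4 bits)
  11 -> 111111111110 (12 bits)
Total length = 3 + 7 + 4 + 12 = 26 bits.

Unary([2, 6, 3, 11]) = 11011111101110111111111110 (26 bits)


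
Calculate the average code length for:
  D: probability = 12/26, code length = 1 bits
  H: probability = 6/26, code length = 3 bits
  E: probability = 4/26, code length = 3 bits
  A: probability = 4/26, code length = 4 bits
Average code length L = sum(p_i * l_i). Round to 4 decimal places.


Weighted contributions p_i * l_i:
  D: (12/26) * 1 = 12/26
  H: (6/26) * 3 = 18/26
  E: (4/26) * 3 = 12/26
  A: (4/26) * 4 = 16/26
Sum = (12 + 18 + 12 + 16)/26 = 58/26

L = 58/26 = 2.2308 bits/symbol


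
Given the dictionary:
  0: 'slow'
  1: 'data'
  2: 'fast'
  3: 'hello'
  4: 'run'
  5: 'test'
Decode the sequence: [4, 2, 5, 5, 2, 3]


Look up each index in the dictionary:
  4 -> 'run'
  2 -> 'fast'
  5 -> 'test'
  5 -> 'test'
  2 -> 'fast'
  3 -> 'hello'

Decoded: "run fast test test fast hello"


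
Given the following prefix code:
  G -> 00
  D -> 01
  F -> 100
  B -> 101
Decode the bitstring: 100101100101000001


Decoding step by step:
Bits 100 -> F
Bits 101 -> B
Bits 100 -> F
Bits 101 -> B
Bits 00 -> G
Bits 00 -> G
Bits 01 -> D


Decoded message: FBFBGGD


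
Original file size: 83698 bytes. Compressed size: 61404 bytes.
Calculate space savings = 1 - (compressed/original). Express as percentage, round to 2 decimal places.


ratio = compressed/original = 61404/83698 = 0.733638
savings = 1 - ratio = 1 - 0.733638 = 0.266362
as a percentage: 0.266362 * 100 = 26.64%

Space savings = 1 - 61404/83698 = 26.64%


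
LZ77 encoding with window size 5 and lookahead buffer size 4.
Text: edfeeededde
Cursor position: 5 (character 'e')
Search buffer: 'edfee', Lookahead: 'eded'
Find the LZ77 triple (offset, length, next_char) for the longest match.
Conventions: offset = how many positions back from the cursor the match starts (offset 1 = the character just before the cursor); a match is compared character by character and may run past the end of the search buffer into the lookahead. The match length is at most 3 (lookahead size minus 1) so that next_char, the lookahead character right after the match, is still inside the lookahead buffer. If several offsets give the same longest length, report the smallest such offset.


Try each offset into the search buffer:
  offset=1 (pos 4, char 'e'): match length 1
  offset=2 (pos 3, char 'e'): match length 1
  offset=3 (pos 2, char 'f'): match length 0
  offset=4 (pos 1, char 'd'): match length 0
  offset=5 (pos 0, char 'e'): match length 2
Longest match has length 2 at offset 5.
next_char = character at position 5 + 2 = 7 -> 'e'

Best match: offset=5, length=2 (matching 'ed' starting at position 0)
LZ77 triple: (5, 2, 'e')


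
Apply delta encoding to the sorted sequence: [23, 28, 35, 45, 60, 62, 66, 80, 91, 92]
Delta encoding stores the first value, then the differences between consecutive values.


First value: 23
Deltas:
  28 - 23 = 5
  35 - 28 = 7
  45 - 35 = 10
  60 - 45 = 15
  62 - 60 = 2
  66 - 62 = 4
  80 - 66 = 14
  91 - 80 = 11
  92 - 91 = 1


Delta encoded: [23, 5, 7, 10, 15, 2, 4, 14, 11, 1]


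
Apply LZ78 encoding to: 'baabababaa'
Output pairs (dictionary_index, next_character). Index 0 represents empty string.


LZ78 encoding steps:
Dictionary: {0: ''}
Step 1: w='' (idx 0), next='b' -> output (0, 'b'), add 'b' as idx 1
Step 2: w='' (idx 0), next='a' -> output (0, 'a'), add 'a' as idx 2
Step 3: w='a' (idx 2), next='b' -> output (2, 'b'), add 'ab' as idx 3
Step 4: w='ab' (idx 3), next='a' -> output (3, 'a'), add 'aba' as idx 4
Step 5: w='b' (idx 1), next='a' -> output (1, 'a'), add 'ba' as idx 5
Step 6: w='a' (idx 2), end of input -> output (2, '')


Encoded: [(0, 'b'), (0, 'a'), (2, 'b'), (3, 'a'), (1, 'a'), (2, '')]


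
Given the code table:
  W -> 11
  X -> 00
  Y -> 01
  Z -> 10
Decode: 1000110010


Decoding:
10 -> Z
00 -> X
11 -> W
00 -> X
10 -> Z


Result: ZXWXZ


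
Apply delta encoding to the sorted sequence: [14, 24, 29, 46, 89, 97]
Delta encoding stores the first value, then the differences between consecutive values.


First value: 14
Deltas:
  24 - 14 = 10
  29 - 24 = 5
  46 - 29 = 17
  89 - 46 = 43
  97 - 89 = 8


Delta encoded: [14, 10, 5, 17, 43, 8]


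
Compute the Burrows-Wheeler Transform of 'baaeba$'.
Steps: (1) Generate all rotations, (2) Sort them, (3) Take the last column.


Rotations (sorted):
  0: $baaeba -> last char: a
  1: a$baaeb -> last char: b
  2: aaeba$b -> last char: b
  3: aeba$ba -> last char: a
  4: ba$baae -> last char: e
  5: baaeba$ -> last char: $
  6: eba$baa -> last char: a


BWT = abbae$a


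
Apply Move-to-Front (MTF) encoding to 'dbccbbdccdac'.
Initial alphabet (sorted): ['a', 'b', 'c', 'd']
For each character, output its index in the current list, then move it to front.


MTF encoding:
'd': index 3 in ['a', 'b', 'c', 'd'] -> ['d', 'a', 'b', 'c']
'b': index 2 in ['d', 'a', 'b', 'c'] -> ['b', 'd', 'a', 'c']
'c': index 3 in ['b', 'd', 'a', 'c'] -> ['c', 'b', 'd', 'a']
'c': index 0 in ['c', 'b', 'd', 'a'] -> ['c', 'b', 'd', 'a']
'b': index 1 in ['c', 'b', 'd', 'a'] -> ['b', 'c', 'd', 'a']
'b': index 0 in ['b', 'c', 'd', 'a'] -> ['b', 'c', 'd', 'a']
'd': index 2 in ['b', 'c', 'd', 'a'] -> ['d', 'b', 'c', 'a']
'c': index 2 in ['d', 'b', 'c', 'a'] -> ['c', 'd', 'b', 'a']
'c': index 0 in ['c', 'd', 'b', 'a'] -> ['c', 'd', 'b', 'a']
'd': index 1 in ['c', 'd', 'b', 'a'] -> ['d', 'c', 'b', 'a']
'a': index 3 in ['d', 'c', 'b', 'a'] -> ['a', 'd', 'c', 'b']
'c': index 2 in ['a', 'd', 'c', 'b'] -> ['c', 'a', 'd', 'b']


Output: [3, 2, 3, 0, 1, 0, 2, 2, 0, 1, 3, 2]


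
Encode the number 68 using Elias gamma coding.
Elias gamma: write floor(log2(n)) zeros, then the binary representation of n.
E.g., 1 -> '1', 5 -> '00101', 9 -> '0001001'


num_bits = floor(log2(68)) + 1 = 7
leading_zeros = num_bits - 1 = 6
binary(68) = 1000100

Elias gamma(68) = '000000' + '1000100' = 0000001000100 (13 bits)


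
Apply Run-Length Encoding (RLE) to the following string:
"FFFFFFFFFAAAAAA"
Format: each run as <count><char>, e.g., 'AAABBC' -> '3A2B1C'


Scanning runs left to right:
  i=0: run of 'F' x 9 -> '9F'
  i=9: run of 'A' x 6 -> '6A'

RLE = 9F6A


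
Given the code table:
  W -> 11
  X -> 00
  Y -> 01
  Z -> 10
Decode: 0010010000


Decoding:
00 -> X
10 -> Z
01 -> Y
00 -> X
00 -> X


Result: XZYXX


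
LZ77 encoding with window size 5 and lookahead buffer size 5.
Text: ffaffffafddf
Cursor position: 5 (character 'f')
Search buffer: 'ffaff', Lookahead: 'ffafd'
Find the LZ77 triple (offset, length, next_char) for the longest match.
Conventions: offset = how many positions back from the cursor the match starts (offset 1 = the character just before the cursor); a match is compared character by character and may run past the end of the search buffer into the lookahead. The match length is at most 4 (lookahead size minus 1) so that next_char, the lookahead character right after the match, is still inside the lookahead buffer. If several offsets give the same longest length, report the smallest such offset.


Try each offset into the search buffer:
  offset=1 (pos 4, char 'f'): match length 2
  offset=2 (pos 3, char 'f'): match length 2
  offset=3 (pos 2, char 'a'): match length 0
  offset=4 (pos 1, char 'f'): match length 1
  offset=5 (pos 0, char 'f'): match length 4
Longest match has length 4 at offset 5.
next_char = character at position 5 + 4 = 9 -> 'd'

Best match: offset=5, length=4 (matching 'ffaf' starting at position 0)
LZ77 triple: (5, 4, 'd')


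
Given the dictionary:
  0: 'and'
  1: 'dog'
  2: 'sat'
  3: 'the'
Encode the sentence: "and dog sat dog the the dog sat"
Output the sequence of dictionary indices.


Look up each word in the dictionary:
  'and' -> 0
  'dog' -> 1
  'sat' -> 2
  'dog' -> 1
  'the' -> 3
  'the' -> 3
  'dog' -> 1
  'sat' -> 2

Encoded: [0, 1, 2, 1, 3, 3, 1, 2]


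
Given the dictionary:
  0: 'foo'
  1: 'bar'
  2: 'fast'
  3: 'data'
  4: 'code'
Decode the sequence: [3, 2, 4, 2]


Look up each index in the dictionary:
  3 -> 'data'
  2 -> 'fast'
  4 -> 'code'
  2 -> 'fast'

Decoded: "data fast code fast"


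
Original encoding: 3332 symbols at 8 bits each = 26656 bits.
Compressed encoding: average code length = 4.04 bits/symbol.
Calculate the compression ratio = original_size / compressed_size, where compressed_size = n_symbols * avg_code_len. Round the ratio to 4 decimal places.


original_size = n_symbols * orig_bits = 3332 * 8 = 26656 bits
compressed_size = n_symbols * avg_code_len = 3332 * 4.04 = 13461.28 bits
ratio = original_size / compressed_size = 26656 / 13461.28 = 1.9802

Compression ratio = 1.9802


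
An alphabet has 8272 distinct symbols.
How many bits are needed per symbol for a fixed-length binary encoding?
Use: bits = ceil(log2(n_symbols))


log2(8272) = 13.014
Bracket: 2^13 = 8192 < 8272 <= 2^14 = 16384
So ceil(log2(8272)) = 14

bits = ceil(log2(8272)) = ceil(13.014) = 14 bits


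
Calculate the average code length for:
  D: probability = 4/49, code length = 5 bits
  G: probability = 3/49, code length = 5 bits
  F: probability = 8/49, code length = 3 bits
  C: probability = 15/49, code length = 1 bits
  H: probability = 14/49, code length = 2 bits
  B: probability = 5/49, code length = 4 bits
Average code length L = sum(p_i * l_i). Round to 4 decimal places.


Weighted contributions p_i * l_i:
  D: (4/49) * 5 = 20/49
  G: (3/49) * 5 = 15/49
  F: (8/49) * 3 = 24/49
  C: (15/49) * 1 = 15/49
  H: (14/49) * 2 = 28/49
  B: (5/49) * 4 = 20/49
Sum = (20 + 15 + 24 + 15 + 28 + 20)/49 = 122/49

L = 122/49 = 2.4898 bits/symbol


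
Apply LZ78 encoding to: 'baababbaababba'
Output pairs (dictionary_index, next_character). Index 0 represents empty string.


LZ78 encoding steps:
Dictionary: {0: ''}
Step 1: w='' (idx 0), next='b' -> output (0, 'b'), add 'b' as idx 1
Step 2: w='' (idx 0), next='a' -> output (0, 'a'), add 'a' as idx 2
Step 3: w='a' (idx 2), next='b' -> output (2, 'b'), add 'ab' as idx 3
Step 4: w='ab' (idx 3), next='b' -> output (3, 'b'), add 'abb' as idx 4
Step 5: w='a' (idx 2), next='a' -> output (2, 'a'), add 'aa' as idx 5
Step 6: w='b' (idx 1), next='a' -> output (1, 'a'), add 'ba' as idx 6
Step 7: w='b' (idx 1), next='b' -> output (1, 'b'), add 'bb' as idx 7
Step 8: w='a' (idx 2), end of input -> output (2, '')


Encoded: [(0, 'b'), (0, 'a'), (2, 'b'), (3, 'b'), (2, 'a'), (1, 'a'), (1, 'b'), (2, '')]


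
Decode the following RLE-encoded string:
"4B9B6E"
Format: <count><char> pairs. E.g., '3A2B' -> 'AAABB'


Expanding each <count><char> pair:
  4B -> 'BBBB'
  9B -> 'BBBBBBBBB'
  6E -> 'EEEEEE'

Decoded = BBBBBBBBBBBBBEEEEEE


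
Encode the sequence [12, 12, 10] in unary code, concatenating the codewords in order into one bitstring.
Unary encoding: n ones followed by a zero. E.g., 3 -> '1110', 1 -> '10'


Encode each number as n ones followed by a terminating 0:
  12 -> 1111111111110 (13 bits)
  12 -> 1111111111110 (13 bits)
  10 -> 11111111110 (11 bits)
Total length = 13 + 13 + 11 = 37 bits.

Unary([12, 12, 10]) = 1111111111110111111111111011111111110 (37 bits)


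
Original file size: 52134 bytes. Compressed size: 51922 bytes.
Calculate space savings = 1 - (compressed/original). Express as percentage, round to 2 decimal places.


ratio = compressed/original = 51922/52134 = 0.995934
savings = 1 - ratio = 1 - 0.995934 = 0.004066
as a percentage: 0.004066 * 100 = 0.41%

Space savings = 1 - 51922/52134 = 0.41%


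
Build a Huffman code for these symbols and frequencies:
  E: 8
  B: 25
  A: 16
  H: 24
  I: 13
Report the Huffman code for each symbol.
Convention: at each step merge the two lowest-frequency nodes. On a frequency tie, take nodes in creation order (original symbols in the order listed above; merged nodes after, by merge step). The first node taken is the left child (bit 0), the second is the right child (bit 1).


Huffman tree construction:
Step 1: Merge E(8) + I(13) = 21
Step 2: Merge A(16) + (E+I)(21) = 37
Step 3: Merge H(24) + B(25) = 49
Step 4: Merge (A+(E+I))(37) + (H+B)(49) = 86
Read each symbol's code off the tree from the root (left child = 0, right child = 1).

Codes:
  E: 010 (length 3)
  B: 11 (length 2)
  A: 00 (length 2)
  H: 10 (length 2)
  I: 011 (length 3)
Average code length: 193/86 = 2.2442 bits/symbol


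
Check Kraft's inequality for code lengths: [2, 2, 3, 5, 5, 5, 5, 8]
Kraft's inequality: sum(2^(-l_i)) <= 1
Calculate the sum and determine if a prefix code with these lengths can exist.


Sum = 2^(-2) + 2^(-2) + 2^(-3) + 2^(-5) + 2^(-5) + 2^(-5) + 2^(-5) + 2^(-8)
    = 0.25 + 0.25 + 0.125 + 0.03125 + 0.03125 + 0.03125 + 0.03125 + 0.00390625
    = 193/256 = 0.75390625
Since 0.75390625 <= 1, Kraft's inequality IS satisfied.
A prefix code with these lengths CAN exist.

Kraft sum = 0.75390625. Satisfied.


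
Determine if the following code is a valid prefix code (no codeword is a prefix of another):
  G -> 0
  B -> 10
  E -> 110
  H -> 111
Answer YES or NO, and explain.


Checking each pair (does one codeword prefix another?):
  G='0' vs B='10': no prefix
  G='0' vs E='110': no prefix
  G='0' vs H='111': no prefix
  B='10' vs G='0': no prefix
  B='10' vs E='110': no prefix
  B='10' vs H='111': no prefix
  E='110' vs G='0': no prefix
  E='110' vs B='10': no prefix
  E='110' vs H='111': no prefix
  H='111' vs G='0': no prefix
  H='111' vs B='10': no prefix
  H='111' vs E='110': no prefix
No violation found over all pairs.

YES -- this is a valid prefix code. No codeword is a prefix of any other codeword.


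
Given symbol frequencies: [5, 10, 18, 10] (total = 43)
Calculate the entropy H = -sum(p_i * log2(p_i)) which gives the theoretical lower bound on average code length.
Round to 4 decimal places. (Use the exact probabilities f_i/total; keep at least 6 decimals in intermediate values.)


Per-symbol terms -p_i * log2(p_i) with p_i = f_i/43:
  p = 5/43 = 0.116279: log2(p) = -3.104337, -p*log2(p) = 0.360969
  p = 10/43 = 0.232558: log2(p) = -2.104337, -p*log2(p) = 0.489381
  p = 18/43 = 0.418605: log2(p) = -1.256340, -p*log2(p) = 0.525910
  p = 10/43 = 0.232558: log2(p) = -2.104337, -p*log2(p) = 0.489381
H = 0.360969 + 0.489381 + 0.525910 + 0.489381 = 1.865641

H = 1.8656 bits/symbol


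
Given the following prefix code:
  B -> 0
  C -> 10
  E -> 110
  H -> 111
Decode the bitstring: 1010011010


Decoding step by step:
Bits 10 -> C
Bits 10 -> C
Bits 0 -> B
Bits 110 -> E
Bits 10 -> C


Decoded message: CCBEC


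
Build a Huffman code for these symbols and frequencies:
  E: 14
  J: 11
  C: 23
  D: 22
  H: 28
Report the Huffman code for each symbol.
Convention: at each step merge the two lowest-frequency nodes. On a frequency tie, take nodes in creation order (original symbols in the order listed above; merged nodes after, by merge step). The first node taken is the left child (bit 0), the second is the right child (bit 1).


Huffman tree construction:
Step 1: Merge J(11) + E(14) = 25
Step 2: Merge D(22) + C(23) = 45
Step 3: Merge (J+E)(25) + H(28) = 53
Step 4: Merge (D+C)(45) + ((J+E)+H)(53) = 98
Read each symbol's code off the tree from the root (left child = 0, right child = 1).

Codes:
  E: 101 (length 3)
  J: 100 (length 3)
  C: 01 (length 2)
  D: 00 (length 2)
  H: 11 (length 2)
Average code length: 221/98 = 2.2551 bits/symbol


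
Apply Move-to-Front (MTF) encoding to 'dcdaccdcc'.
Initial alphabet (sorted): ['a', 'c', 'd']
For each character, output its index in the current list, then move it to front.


MTF encoding:
'd': index 2 in ['a', 'c', 'd'] -> ['d', 'a', 'c']
'c': index 2 in ['d', 'a', 'c'] -> ['c', 'd', 'a']
'd': index 1 in ['c', 'd', 'a'] -> ['d', 'c', 'a']
'a': index 2 in ['d', 'c', 'a'] -> ['a', 'd', 'c']
'c': index 2 in ['a', 'd', 'c'] -> ['c', 'a', 'd']
'c': index 0 in ['c', 'a', 'd'] -> ['c', 'a', 'd']
'd': index 2 in ['c', 'a', 'd'] -> ['d', 'c', 'a']
'c': index 1 in ['d', 'c', 'a'] -> ['c', 'd', 'a']
'c': index 0 in ['c', 'd', 'a'] -> ['c', 'd', 'a']


Output: [2, 2, 1, 2, 2, 0, 2, 1, 0]


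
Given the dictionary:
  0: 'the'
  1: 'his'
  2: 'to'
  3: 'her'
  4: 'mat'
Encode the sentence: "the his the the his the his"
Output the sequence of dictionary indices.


Look up each word in the dictionary:
  'the' -> 0
  'his' -> 1
  'the' -> 0
  'the' -> 0
  'his' -> 1
  'the' -> 0
  'his' -> 1

Encoded: [0, 1, 0, 0, 1, 0, 1]


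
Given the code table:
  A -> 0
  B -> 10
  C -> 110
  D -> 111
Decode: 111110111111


Decoding:
111 -> D
110 -> C
111 -> D
111 -> D


Result: DCDD


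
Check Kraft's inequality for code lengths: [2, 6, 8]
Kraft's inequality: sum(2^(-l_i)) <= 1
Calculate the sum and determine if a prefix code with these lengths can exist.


Sum = 2^(-2) + 2^(-6) + 2^(-8)
    = 0.25 + 0.015625 + 0.00390625
    = 69/256 = 0.26953125
Since 0.26953125 <= 1, Kraft's inequality IS satisfied.
A prefix code with these lengths CAN exist.

Kraft sum = 0.26953125. Satisfied.


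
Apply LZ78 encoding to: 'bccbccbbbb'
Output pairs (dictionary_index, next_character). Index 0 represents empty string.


LZ78 encoding steps:
Dictionary: {0: ''}
Step 1: w='' (idx 0), next='b' -> output (0, 'b'), add 'b' as idx 1
Step 2: w='' (idx 0), next='c' -> output (0, 'c'), add 'c' as idx 2
Step 3: w='c' (idx 2), next='b' -> output (2, 'b'), add 'cb' as idx 3
Step 4: w='c' (idx 2), next='c' -> output (2, 'c'), add 'cc' as idx 4
Step 5: w='b' (idx 1), next='b' -> output (1, 'b'), add 'bb' as idx 5
Step 6: w='bb' (idx 5), end of input -> output (5, '')


Encoded: [(0, 'b'), (0, 'c'), (2, 'b'), (2, 'c'), (1, 'b'), (5, '')]


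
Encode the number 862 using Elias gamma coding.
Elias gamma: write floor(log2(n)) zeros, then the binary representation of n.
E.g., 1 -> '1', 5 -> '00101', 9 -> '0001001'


num_bits = floor(log2(862)) + 1 = 10
leading_zeros = num_bits - 1 = 9
binary(862) = 1101011110

Elias gamma(862) = '000000000' + '1101011110' = 0000000001101011110 (19 bits)


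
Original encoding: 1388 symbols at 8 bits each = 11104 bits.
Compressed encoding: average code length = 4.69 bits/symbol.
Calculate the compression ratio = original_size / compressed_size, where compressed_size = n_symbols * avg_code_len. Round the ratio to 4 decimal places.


original_size = n_symbols * orig_bits = 1388 * 8 = 11104 bits
compressed_size = n_symbols * avg_code_len = 1388 * 4.69 = 6509.72 bits
ratio = original_size / compressed_size = 11104 / 6509.72 = 1.7058

Compression ratio = 1.7058


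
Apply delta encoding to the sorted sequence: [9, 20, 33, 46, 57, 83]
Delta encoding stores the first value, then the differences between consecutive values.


First value: 9
Deltas:
  20 - 9 = 11
  33 - 20 = 13
  46 - 33 = 13
  57 - 46 = 11
  83 - 57 = 26


Delta encoded: [9, 11, 13, 13, 11, 26]


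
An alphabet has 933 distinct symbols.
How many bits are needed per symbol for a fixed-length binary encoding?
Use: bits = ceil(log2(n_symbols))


log2(933) = 9.8657
Bracket: 2^9 = 512 < 933 <= 2^10 = 1024
So ceil(log2(933)) = 10

bits = ceil(log2(933)) = ceil(9.8657) = 10 bits


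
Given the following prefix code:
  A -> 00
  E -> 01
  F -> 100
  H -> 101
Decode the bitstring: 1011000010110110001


Decoding step by step:
Bits 101 -> H
Bits 100 -> F
Bits 00 -> A
Bits 101 -> H
Bits 101 -> H
Bits 100 -> F
Bits 01 -> E


Decoded message: HFAHHFE


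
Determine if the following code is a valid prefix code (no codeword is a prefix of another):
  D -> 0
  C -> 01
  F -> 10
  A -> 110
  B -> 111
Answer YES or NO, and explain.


Checking each pair (does one codeword prefix another?):
  D='0' vs C='01': prefix -- VIOLATION

NO -- this is NOT a valid prefix code. D (0) is a prefix of C (01).


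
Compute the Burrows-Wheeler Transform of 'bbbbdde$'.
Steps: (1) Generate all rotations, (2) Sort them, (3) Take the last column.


Rotations (sorted):
  0: $bbbbdde -> last char: e
  1: bbbbdde$ -> last char: $
  2: bbbdde$b -> last char: b
  3: bbdde$bb -> last char: b
  4: bdde$bbb -> last char: b
  5: dde$bbbb -> last char: b
  6: de$bbbbd -> last char: d
  7: e$bbbbdd -> last char: d


BWT = e$bbbbdd


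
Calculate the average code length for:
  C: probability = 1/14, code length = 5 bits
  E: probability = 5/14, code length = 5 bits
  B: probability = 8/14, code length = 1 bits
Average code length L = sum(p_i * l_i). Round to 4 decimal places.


Weighted contributions p_i * l_i:
  C: (1/14) * 5 = 5/14
  E: (5/14) * 5 = 25/14
  B: (8/14) * 1 = 8/14
Sum = (5 + 25 + 8)/14 = 38/14

L = 38/14 = 2.7143 bits/symbol


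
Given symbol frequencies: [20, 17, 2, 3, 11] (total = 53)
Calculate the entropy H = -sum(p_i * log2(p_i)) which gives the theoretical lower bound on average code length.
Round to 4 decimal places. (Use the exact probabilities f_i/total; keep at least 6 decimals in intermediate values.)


Per-symbol terms -p_i * log2(p_i) with p_i = f_i/53:
  p = 20/53 = 0.377358: log2(p) = -1.405992, -p*log2(p) = 0.530563
  p = 17/53 = 0.320755: log2(p) = -1.640458, -p*log2(p) = 0.526185
  p = 2/53 = 0.037736: log2(p) = -4.727920, -p*log2(p) = 0.178412
  p = 3/53 = 0.056604: log2(p) = -4.142958, -p*log2(p) = 0.234507
  p = 11/53 = 0.207547: log2(p) = -2.268489, -p*log2(p) = 0.470818
H = 0.530563 + 0.526185 + 0.178412 + 0.234507 + 0.470818 = 1.940485

H = 1.9405 bits/symbol


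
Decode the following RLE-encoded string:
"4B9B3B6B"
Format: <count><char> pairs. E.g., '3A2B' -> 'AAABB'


Expanding each <count><char> pair:
  4B -> 'BBBB'
  9B -> 'BBBBBBBBB'
  3B -> 'BBB'
  6B -> 'BBBBBB'

Decoded = BBBBBBBBBBBBBBBBBBBBBB


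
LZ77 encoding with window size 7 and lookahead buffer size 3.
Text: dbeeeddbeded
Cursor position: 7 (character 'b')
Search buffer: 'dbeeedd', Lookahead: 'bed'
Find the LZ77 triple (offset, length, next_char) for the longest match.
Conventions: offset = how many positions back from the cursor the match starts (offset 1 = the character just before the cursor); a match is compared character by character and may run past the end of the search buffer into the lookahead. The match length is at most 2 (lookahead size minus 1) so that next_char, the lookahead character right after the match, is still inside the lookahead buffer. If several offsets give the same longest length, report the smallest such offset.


Try each offset into the search buffer:
  offset=1 (pos 6, char 'd'): match length 0
  offset=2 (pos 5, char 'd'): match length 0
  offset=3 (pos 4, char 'e'): match length 0
  offset=4 (pos 3, char 'e'): match length 0
  offset=5 (pos 2, char 'e'): match length 0
  offset=6 (pos 1, char 'b'): match length 2
  offset=7 (pos 0, char 'd'): match length 0
Longest match has length 2 at offset 6.
next_char = character at position 7 + 2 = 9 -> 'd'

Best match: offset=6, length=2 (matching 'be' starting at position 1)
LZ77 triple: (6, 2, 'd')


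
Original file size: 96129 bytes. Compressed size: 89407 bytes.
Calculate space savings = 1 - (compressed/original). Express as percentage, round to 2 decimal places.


ratio = compressed/original = 89407/96129 = 0.930073
savings = 1 - ratio = 1 - 0.930073 = 0.069927
as a percentage: 0.069927 * 100 = 6.99%

Space savings = 1 - 89407/96129 = 6.99%


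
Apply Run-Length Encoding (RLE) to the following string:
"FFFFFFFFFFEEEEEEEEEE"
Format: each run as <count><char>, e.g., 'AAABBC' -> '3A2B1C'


Scanning runs left to right:
  i=0: run of 'F' x 10 -> '10F'
  i=10: run of 'E' x 10 -> '10E'

RLE = 10F10E


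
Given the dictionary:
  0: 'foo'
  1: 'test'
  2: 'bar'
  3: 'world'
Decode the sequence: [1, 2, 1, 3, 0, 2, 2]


Look up each index in the dictionary:
  1 -> 'test'
  2 -> 'bar'
  1 -> 'test'
  3 -> 'world'
  0 -> 'foo'
  2 -> 'bar'
  2 -> 'bar'

Decoded: "test bar test world foo bar bar"


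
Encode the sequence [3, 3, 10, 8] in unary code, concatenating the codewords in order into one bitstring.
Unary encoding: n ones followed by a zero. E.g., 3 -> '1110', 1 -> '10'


Encode each number as n ones followed by a terminating 0:
  3 -> 1110 (4 bits)
  3 -> 1110 (4 bits)
  10 -> 11111111110 (11 bits)
  8 -> 111111110 (9 bits)
Total length = 4 + 4 + 11 + 9 = 28 bits.

Unary([3, 3, 10, 8]) = 1110111011111111110111111110 (28 bits)


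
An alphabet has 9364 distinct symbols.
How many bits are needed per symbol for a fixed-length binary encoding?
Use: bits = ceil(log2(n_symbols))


log2(9364) = 13.1929
Bracket: 2^13 = 8192 < 9364 <= 2^14 = 16384
So ceil(log2(9364)) = 14

bits = ceil(log2(9364)) = ceil(13.1929) = 14 bits
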